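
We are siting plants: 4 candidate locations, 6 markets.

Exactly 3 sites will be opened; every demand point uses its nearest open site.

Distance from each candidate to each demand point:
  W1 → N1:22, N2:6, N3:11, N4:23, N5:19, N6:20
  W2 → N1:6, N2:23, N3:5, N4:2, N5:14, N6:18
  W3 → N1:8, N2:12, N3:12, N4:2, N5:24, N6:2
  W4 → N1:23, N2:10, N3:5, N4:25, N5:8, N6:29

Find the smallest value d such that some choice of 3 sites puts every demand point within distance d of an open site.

Open {W1, W3, W4}.
  Farthest demand point is N1 at distance 8 (to W3); all others are ≤ 8.
With {W2, W3, W4} the worst case is 10.
With {W1, W2, W3} the worst case is 14.
No size-3 selection achieves below 8.

8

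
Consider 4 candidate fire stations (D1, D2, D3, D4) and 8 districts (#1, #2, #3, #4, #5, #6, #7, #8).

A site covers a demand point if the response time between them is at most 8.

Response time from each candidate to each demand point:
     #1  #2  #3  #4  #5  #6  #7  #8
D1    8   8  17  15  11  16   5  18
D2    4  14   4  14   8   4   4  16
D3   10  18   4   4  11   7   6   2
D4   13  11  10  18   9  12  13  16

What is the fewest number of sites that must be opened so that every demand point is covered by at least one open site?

3

Coverage sets (demand points within 8 of each site):
  D1: {#1, #2, #7}
  D2: {#1, #3, #5, #6, #7}
  D3: {#3, #4, #6, #7, #8}
  D4: {}
No 2 sites suffice: every size-2 union leaves at least one demand point uncovered.
But {D1, D2, D3} covers everything, so the minimum is 3.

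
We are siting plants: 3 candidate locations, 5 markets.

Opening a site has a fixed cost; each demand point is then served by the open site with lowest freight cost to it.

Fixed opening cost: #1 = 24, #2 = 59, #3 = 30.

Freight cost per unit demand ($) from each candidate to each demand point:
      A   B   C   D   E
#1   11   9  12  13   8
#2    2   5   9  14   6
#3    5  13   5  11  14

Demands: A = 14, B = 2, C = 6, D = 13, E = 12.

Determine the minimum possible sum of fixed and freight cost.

Open {#2, #3}: assign each demand point to its cheapest open site.
  A→#2 14×2=28, B→#2 2×5=10, C→#3 6×5=30, D→#3 13×11=143, E→#2 12×6=72
  freight cost 283, fixed 89 → total 372.
Compare {#1, #2, #3}: freight cost 283 + fixed 113 = 396.
Compare {#2}: freight cost 346 + fixed 59 = 405.
Compare {#1, #3}: freight cost 357 + fixed 54 = 411.
All other subsets cost ≥ 396. Minimum total cost: 372.

372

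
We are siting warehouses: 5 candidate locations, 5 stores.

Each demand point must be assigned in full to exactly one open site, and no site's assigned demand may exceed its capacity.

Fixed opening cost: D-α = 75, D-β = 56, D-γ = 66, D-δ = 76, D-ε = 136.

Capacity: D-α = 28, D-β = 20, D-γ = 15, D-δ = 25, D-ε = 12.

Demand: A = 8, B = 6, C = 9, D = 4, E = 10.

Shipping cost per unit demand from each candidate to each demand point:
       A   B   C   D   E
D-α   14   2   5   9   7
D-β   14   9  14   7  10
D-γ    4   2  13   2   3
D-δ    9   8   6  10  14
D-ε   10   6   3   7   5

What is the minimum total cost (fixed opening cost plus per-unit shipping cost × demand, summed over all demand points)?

308

Open {D-α, D-γ}; cheapest assignment that respects the capacities:
  D-α (cap 28, load 25): B, C, E — cost 6×2 + 9×5 + 10×7 = 127
  D-γ (cap 15, load 12): A, D — cost 8×4 + 4×2 = 40
  Shipping 167, fixed 141 → total 308.
  Any other capacity-feasible assignment to {D-α, D-γ} ships for at least 167.
Compare {D-γ, D-δ}: its best feasible assignment gives total 354.
Compare {D-α, D-β, D-γ}: its best feasible assignment gives total 364.
Every other set of open sites that can feasibly serve all demand totals ≥ 354 even under its best assignment. Minimum: 308.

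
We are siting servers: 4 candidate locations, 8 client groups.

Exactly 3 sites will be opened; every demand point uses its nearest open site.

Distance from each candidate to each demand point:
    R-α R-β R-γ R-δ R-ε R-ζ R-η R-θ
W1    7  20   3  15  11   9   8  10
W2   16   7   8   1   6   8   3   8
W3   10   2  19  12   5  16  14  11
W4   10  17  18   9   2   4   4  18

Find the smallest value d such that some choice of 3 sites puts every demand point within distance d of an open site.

8

Open {W1, W2, W3}.
  Farthest demand point is R-ζ at distance 8 (to W2); all others are ≤ 8.
With {W1, W2, W4} the worst case is 8.
With {W1, W3, W4} the worst case is 10.
No size-3 selection achieves below 8.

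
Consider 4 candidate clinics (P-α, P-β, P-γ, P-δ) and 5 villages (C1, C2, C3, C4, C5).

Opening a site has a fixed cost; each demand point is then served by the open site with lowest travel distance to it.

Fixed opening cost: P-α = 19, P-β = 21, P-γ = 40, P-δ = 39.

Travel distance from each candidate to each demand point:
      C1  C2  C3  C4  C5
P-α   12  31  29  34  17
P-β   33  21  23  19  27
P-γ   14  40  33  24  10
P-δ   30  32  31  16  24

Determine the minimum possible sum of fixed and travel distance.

Open {P-α, P-β}: assign each demand point to its cheapest open site.
  C1→P-α 12, C2→P-β 21, C3→P-β 23, C4→P-β 19, C5→P-α 17
  travel distance 92, fixed 40 → total 132.
Compare {P-α}: travel distance 123 + fixed 19 = 142.
Compare {P-β}: travel distance 123 + fixed 21 = 144.
Compare {P-β, P-γ}: travel distance 87 + fixed 61 = 148.
All other subsets cost ≥ 142. Minimum total cost: 132.

132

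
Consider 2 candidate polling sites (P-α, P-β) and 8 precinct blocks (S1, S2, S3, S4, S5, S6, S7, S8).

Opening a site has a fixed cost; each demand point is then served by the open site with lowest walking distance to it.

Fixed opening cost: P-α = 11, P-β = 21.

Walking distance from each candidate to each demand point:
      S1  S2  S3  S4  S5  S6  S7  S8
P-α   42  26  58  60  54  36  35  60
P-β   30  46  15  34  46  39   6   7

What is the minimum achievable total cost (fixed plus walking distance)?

232

Open {P-α, P-β}: assign each demand point to its cheapest open site.
  S1→P-β 30, S2→P-α 26, S3→P-β 15, S4→P-β 34, S5→P-β 46, S6→P-α 36, S7→P-β 6, S8→P-β 7
  walking distance 200, fixed 32 → total 232.
Compare {P-β}: walking distance 223 + fixed 21 = 244.
Compare {P-α}: walking distance 371 + fixed 11 = 382.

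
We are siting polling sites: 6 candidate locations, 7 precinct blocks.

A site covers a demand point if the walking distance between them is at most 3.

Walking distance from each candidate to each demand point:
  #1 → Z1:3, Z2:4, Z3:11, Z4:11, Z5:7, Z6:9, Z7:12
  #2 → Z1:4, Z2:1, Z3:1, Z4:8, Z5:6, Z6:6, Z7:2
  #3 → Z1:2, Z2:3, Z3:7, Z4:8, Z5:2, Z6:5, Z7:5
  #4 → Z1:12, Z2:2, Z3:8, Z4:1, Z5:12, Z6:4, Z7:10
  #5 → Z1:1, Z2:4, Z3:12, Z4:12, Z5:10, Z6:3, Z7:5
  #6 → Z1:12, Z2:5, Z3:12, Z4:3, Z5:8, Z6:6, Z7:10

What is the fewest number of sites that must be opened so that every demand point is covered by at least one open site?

Coverage sets (demand points within 3 of each site):
  #1: {Z1}
  #2: {Z2, Z3, Z7}
  #3: {Z1, Z2, Z5}
  #4: {Z2, Z4}
  #5: {Z1, Z6}
  #6: {Z4}
No 3 sites suffice: every size-3 union leaves at least one demand point uncovered.
But {#2, #3, #4, #5} covers everything, so the minimum is 4.

4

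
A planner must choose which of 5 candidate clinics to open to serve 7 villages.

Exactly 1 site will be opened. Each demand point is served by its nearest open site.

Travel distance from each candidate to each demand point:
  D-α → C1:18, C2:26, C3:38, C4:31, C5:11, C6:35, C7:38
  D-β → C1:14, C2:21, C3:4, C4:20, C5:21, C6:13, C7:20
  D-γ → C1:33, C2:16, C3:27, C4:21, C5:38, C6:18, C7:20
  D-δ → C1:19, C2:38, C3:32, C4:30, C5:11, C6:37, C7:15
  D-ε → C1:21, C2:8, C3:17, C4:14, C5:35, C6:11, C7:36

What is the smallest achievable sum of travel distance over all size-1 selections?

113

Open {D-β}.
  C1→D-β 14, C2→D-β 21, C3→D-β 4, C4→D-β 20, C5→D-β 21, C6→D-β 13, C7→D-β 20  ⇒ total 113.
Compare {D-ε}: total 142.
Compare {D-γ}: total 173.
No size-1 selection does better; minimum is 113.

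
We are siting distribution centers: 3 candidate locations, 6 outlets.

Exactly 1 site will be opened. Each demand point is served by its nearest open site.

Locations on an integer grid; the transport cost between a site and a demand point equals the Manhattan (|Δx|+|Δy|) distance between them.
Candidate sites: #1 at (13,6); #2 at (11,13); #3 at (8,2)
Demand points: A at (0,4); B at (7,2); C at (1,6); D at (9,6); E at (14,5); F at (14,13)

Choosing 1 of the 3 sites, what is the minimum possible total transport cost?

51

Open {#1}.
  A→#1 15, B→#1 10, C→#1 12, D→#1 4, E→#1 2, F→#1 8  ⇒ total 51.
Compare {#3}: total 53.
Compare {#2}: total 75.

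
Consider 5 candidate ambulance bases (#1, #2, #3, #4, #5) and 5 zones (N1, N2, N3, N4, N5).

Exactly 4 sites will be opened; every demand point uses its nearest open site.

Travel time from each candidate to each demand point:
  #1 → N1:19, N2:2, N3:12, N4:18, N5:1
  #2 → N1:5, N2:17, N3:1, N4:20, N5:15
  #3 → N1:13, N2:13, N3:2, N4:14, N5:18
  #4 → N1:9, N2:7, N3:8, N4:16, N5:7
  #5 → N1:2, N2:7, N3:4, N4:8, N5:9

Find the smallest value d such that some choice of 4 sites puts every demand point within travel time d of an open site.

Open {#1, #2, #3, #5}.
  Farthest demand point is N4 at travel time 8 (to #5); all others are ≤ 8.
With {#1, #2, #4, #5} the worst case is 8.
With {#1, #3, #4, #5} the worst case is 8.
No size-4 selection achieves below 8.

8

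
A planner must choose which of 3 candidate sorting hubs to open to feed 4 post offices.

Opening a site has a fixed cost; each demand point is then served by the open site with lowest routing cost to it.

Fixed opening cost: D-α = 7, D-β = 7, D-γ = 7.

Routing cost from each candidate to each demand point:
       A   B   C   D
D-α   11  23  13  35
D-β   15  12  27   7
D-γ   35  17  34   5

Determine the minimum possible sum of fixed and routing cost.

Open {D-α, D-β}: assign each demand point to its cheapest open site.
  A→D-α 11, B→D-β 12, C→D-α 13, D→D-β 7
  routing cost 43, fixed 14 → total 57.
Compare {D-α, D-γ}: routing cost 46 + fixed 14 = 60.
Compare {D-α, D-β, D-γ}: routing cost 41 + fixed 21 = 62.
Compare {D-β}: routing cost 61 + fixed 7 = 68.
All other subsets cost ≥ 60. Minimum total cost: 57.

57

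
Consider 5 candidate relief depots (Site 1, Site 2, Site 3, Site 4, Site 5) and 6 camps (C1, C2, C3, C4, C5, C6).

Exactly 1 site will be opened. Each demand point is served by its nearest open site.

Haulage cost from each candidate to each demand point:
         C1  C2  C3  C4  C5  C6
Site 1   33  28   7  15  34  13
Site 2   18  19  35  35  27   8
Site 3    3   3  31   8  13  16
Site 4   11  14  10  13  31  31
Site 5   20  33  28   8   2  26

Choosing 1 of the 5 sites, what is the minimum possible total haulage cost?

74

Open {Site 3}.
  C1→Site 3 3, C2→Site 3 3, C3→Site 3 31, C4→Site 3 8, C5→Site 3 13, C6→Site 3 16  ⇒ total 74.
Compare {Site 4}: total 110.
Compare {Site 5}: total 117.
No size-1 selection does better; minimum is 74.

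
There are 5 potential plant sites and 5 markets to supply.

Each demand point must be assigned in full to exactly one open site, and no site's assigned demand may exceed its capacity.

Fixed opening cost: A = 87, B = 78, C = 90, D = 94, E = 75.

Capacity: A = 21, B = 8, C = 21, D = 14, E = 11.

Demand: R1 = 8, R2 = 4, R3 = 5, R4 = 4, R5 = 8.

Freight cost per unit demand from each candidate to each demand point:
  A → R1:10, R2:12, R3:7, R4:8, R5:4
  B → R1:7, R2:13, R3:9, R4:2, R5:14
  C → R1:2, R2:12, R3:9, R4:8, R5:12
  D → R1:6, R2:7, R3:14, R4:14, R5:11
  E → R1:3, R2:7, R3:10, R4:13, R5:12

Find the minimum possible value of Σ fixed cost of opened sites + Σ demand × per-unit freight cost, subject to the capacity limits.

333

Open {A, E}; cheapest assignment that respects the capacities:
  A (cap 21, load 21): R2, R3, R4, R5 — cost 4×12 + 5×7 + 4×8 + 8×4 = 147
  E (cap 11, load 8): R1 — cost 8×3 = 24
  Shipping 171, fixed 162 → total 333.
  Any other capacity-feasible assignment to {A, E} ships for at least 171.
Compare {A, C}: its best feasible assignment gives total 340.
Compare {A, D}: its best feasible assignment gives total 356.
Every other set of open sites that can feasibly serve all demand totals ≥ 340 even under its best assignment. Minimum: 333.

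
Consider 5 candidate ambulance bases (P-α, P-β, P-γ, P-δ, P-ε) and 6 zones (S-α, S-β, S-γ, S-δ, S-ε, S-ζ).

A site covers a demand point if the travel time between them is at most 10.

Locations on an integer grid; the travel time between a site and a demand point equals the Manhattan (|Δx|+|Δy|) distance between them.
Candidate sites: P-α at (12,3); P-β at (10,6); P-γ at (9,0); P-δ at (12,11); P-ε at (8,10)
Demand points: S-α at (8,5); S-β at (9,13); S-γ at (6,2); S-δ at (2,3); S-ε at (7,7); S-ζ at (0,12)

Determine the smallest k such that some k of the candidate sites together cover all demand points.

2

Coverage sets (demand points within 10 of each site):
  P-α: {S-α, S-γ, S-δ, S-ε}
  P-β: {S-α, S-β, S-γ, S-ε}
  P-γ: {S-α, S-γ, S-δ, S-ε}
  P-δ: {S-α, S-β, S-ε}
  P-ε: {S-α, S-β, S-γ, S-ε, S-ζ}
No single site covers all 6 demand points.
But {P-α, P-ε} covers everything, so the minimum is 2.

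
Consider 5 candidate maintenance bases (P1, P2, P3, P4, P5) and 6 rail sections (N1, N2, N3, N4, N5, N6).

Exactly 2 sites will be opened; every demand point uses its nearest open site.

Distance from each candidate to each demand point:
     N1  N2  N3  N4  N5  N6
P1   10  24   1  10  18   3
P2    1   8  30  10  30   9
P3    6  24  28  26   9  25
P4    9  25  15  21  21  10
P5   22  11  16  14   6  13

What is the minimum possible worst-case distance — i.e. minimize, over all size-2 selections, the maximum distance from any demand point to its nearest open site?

Open {P1, P5}.
  Farthest demand point is N2 at distance 11 (to P5); all others are ≤ 11.
With {P4, P5} the worst case is 15.
With {P2, P5} the worst case is 16.
No size-2 selection achieves below 11.

11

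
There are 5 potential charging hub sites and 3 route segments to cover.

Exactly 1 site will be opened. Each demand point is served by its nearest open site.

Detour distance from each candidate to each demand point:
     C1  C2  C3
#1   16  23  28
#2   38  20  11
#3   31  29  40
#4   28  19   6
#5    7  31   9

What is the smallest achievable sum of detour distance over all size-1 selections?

Open {#5}.
  C1→#5 7, C2→#5 31, C3→#5 9  ⇒ total 47.
Compare {#4}: total 53.
Compare {#1}: total 67.
No size-1 selection does better; minimum is 47.

47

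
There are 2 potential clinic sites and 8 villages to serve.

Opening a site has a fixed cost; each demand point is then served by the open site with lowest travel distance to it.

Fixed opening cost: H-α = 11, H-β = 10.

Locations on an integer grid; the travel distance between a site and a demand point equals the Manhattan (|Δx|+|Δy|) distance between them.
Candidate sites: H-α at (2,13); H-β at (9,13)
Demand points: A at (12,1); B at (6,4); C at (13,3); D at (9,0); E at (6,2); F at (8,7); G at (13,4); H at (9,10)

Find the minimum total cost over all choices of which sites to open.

Open {H-β}: assign each demand point to its cheapest open site.
  A→H-β 15, B→H-β 12, C→H-β 14, D→H-β 13, E→H-β 14, F→H-β 7, G→H-β 13, H→H-β 3
  travel distance 91, fixed 10 → total 101.
Compare {H-α, H-β}: travel distance 91 + fixed 21 = 112.
Compare {H-α}: travel distance 133 + fixed 11 = 144.

101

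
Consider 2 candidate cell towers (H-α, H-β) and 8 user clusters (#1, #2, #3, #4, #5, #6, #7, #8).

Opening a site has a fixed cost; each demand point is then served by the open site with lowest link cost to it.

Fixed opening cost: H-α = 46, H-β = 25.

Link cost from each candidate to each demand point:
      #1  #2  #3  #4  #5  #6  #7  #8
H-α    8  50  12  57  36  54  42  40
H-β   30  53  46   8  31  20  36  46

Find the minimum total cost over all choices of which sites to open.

276

Open {H-α, H-β}: assign each demand point to its cheapest open site.
  #1→H-α 8, #2→H-α 50, #3→H-α 12, #4→H-β 8, #5→H-β 31, #6→H-β 20, #7→H-β 36, #8→H-α 40
  link cost 205, fixed 71 → total 276.
Compare {H-β}: link cost 270 + fixed 25 = 295.
Compare {H-α}: link cost 299 + fixed 46 = 345.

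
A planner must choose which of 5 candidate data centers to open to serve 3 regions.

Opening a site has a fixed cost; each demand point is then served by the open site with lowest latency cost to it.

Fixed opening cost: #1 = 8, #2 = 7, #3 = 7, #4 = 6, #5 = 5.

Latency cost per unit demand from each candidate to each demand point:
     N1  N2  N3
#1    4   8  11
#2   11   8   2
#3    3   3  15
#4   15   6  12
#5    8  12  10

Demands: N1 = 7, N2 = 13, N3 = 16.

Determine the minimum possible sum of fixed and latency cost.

Open {#2, #3}: assign each demand point to its cheapest open site.
  N1→#3 7×3=21, N2→#3 13×3=39, N3→#2 16×2=32
  latency cost 92, fixed 14 → total 106.
Compare {#2, #3, #5}: latency cost 92 + fixed 19 = 111.
Compare {#2, #3, #4}: latency cost 92 + fixed 20 = 112.
Compare {#1, #2, #3}: latency cost 92 + fixed 22 = 114.
All other subsets cost ≥ 111. Minimum total cost: 106.

106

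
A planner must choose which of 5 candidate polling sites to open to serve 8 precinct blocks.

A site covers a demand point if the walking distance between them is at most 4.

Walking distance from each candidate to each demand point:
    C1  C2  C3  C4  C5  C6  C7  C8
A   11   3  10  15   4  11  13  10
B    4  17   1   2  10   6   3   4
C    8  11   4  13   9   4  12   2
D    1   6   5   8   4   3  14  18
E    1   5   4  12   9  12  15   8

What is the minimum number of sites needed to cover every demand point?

Coverage sets (demand points within 4 of each site):
  A: {C2, C5}
  B: {C1, C3, C4, C7, C8}
  C: {C3, C6, C8}
  D: {C1, C5, C6}
  E: {C1, C3}
No 2 sites suffice: every size-2 union leaves at least one demand point uncovered.
But {A, B, C} covers everything, so the minimum is 3.

3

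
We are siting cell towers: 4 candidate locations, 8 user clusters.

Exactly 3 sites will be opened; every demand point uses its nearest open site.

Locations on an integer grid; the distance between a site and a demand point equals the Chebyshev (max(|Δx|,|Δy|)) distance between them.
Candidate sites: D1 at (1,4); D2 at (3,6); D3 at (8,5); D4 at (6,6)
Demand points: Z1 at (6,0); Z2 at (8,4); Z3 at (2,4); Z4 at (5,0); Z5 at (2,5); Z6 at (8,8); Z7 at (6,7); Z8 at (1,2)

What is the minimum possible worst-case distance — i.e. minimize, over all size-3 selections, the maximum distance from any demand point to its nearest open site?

Open {D1, D2, D3}.
  Farthest demand point is Z1 at distance 5 (to D1); all others are ≤ 5.
With {D1, D2, D4} the worst case is 5.
With {D1, D3, D4} the worst case is 5.
No size-3 selection achieves below 5.

5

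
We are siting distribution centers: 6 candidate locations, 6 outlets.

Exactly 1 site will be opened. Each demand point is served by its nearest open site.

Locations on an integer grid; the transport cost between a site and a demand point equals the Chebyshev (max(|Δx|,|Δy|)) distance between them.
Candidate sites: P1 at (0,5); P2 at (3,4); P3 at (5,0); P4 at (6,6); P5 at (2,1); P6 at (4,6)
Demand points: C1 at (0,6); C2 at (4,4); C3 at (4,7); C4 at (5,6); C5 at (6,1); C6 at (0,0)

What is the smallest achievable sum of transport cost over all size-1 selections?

Open {P2}.
  C1→P2 3, C2→P2 1, C3→P2 3, C4→P2 2, C5→P2 3, C6→P2 4  ⇒ total 16.
Compare {P6}: total 19.
Compare {P4}: total 22.
No size-1 selection does better; minimum is 16.

16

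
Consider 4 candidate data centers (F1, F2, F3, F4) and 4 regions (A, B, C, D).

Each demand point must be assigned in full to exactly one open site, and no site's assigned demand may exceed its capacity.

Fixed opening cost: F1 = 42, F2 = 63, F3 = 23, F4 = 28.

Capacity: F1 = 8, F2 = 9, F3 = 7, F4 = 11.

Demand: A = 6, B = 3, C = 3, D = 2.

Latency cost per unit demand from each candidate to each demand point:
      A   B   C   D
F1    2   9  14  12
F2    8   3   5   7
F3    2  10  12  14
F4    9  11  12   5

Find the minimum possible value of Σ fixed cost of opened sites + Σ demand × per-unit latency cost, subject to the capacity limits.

Open {F2, F3}; cheapest assignment that respects the capacities:
  F2 (cap 9, load 8): B, C, D — cost 3×3 + 3×5 + 2×7 = 38
  F3 (cap 7, load 6): A — cost 6×2 = 12
  Shipping 50, fixed 86 → total 136.
  Any other capacity-feasible assignment to {F2, F3} ships for at least 50.
Compare {F3, F4}: its best feasible assignment gives total 142.
Compare {F1, F2}: its best feasible assignment gives total 155.
Every other set of open sites that can feasibly serve all demand totals ≥ 142 even under its best assignment. Minimum: 136.

136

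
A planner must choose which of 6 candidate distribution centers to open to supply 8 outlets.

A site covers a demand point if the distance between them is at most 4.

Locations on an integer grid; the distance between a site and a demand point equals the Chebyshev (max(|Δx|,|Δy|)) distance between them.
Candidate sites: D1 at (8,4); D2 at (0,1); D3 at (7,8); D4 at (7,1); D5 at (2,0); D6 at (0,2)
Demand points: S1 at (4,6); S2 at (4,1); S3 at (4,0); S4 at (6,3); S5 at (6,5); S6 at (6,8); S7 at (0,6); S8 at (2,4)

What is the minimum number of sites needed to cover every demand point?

Coverage sets (demand points within 4 of each site):
  D1: {S1, S2, S3, S4, S5, S6}
  D2: {S2, S3, S8}
  D3: {S1, S5, S6}
  D4: {S2, S3, S4, S5}
  D5: {S2, S3, S4, S8}
  D6: {S1, S2, S3, S7, S8}
No single site covers all 8 demand points.
But {D1, D6} covers everything, so the minimum is 2.

2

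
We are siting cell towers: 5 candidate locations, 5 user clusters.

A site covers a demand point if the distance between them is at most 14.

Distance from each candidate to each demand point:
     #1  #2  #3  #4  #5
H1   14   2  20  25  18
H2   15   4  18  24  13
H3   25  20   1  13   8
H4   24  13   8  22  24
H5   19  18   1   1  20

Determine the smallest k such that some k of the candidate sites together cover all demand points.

Coverage sets (demand points within 14 of each site):
  H1: {#1, #2}
  H2: {#2, #5}
  H3: {#3, #4, #5}
  H4: {#2, #3}
  H5: {#3, #4}
No single site covers all 5 demand points.
But {H1, H3} covers everything, so the minimum is 2.

2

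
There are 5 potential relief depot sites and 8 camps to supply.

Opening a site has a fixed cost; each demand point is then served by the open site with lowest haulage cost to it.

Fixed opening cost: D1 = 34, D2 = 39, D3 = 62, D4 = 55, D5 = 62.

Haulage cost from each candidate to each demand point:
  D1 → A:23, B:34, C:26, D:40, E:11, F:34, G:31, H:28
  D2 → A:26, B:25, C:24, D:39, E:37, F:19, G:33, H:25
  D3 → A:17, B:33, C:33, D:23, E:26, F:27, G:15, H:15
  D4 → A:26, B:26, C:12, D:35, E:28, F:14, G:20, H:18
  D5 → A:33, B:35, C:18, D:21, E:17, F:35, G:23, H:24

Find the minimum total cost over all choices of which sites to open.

Open {D4}: assign each demand point to its cheapest open site.
  A→D4 26, B→D4 26, C→D4 12, D→D4 35, E→D4 28, F→D4 14, G→D4 20, H→D4 18
  haulage cost 179, fixed 55 → total 234.
Compare {D1, D4}: haulage cost 159 + fixed 89 = 248.
Compare {D3}: haulage cost 189 + fixed 62 = 251.
Compare {D1}: haulage cost 227 + fixed 34 = 261.
All other subsets cost ≥ 248. Minimum total cost: 234.

234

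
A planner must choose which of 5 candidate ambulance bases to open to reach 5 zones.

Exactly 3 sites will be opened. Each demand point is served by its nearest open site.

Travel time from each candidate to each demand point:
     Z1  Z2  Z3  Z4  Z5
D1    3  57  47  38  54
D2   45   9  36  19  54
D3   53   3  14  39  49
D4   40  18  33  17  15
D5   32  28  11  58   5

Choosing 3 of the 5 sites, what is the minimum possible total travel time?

47

Open {D1, D2, D5}.
  Z1→D1 3, Z2→D2 9, Z3→D5 11, Z4→D2 19, Z5→D5 5  ⇒ total 47.
Compare {D1, D3, D4}: total 52.
Compare {D1, D4, D5}: total 54.
No size-3 selection does better; minimum is 47.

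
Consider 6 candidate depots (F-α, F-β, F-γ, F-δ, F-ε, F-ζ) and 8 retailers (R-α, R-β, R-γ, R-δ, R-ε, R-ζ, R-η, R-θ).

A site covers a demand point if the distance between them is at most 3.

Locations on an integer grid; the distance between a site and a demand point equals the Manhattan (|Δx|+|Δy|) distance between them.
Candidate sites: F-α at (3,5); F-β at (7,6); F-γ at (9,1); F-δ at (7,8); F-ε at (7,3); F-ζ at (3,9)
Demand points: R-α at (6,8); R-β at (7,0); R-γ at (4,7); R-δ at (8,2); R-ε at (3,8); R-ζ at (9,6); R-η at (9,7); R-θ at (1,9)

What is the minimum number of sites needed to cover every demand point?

3

Coverage sets (demand points within 3 of each site):
  F-α: {R-γ, R-ε}
  F-β: {R-α, R-ζ, R-η}
  F-γ: {R-β, R-δ}
  F-δ: {R-α, R-η}
  F-ε: {R-β, R-δ}
  F-ζ: {R-γ, R-ε, R-θ}
No 2 sites suffice: every size-2 union leaves at least one demand point uncovered.
But {F-β, F-γ, F-ζ} covers everything, so the minimum is 3.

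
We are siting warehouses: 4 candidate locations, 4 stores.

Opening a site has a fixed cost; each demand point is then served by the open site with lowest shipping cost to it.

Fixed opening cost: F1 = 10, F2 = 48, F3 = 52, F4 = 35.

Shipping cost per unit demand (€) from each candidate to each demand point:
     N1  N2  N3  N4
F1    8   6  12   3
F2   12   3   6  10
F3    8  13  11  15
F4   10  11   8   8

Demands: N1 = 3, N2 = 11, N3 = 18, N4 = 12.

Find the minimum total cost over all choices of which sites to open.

Open {F1, F2}: assign each demand point to its cheapest open site.
  N1→F1 3×8=24, N2→F2 11×3=33, N3→F2 18×6=108, N4→F1 12×3=36
  shipping cost 201, fixed 58 → total 259.
Compare {F1, F2, F4}: shipping cost 201 + fixed 93 = 294.
Compare {F1, F2, F3}: shipping cost 201 + fixed 110 = 311.
Compare {F1, F4}: shipping cost 270 + fixed 45 = 315.
All other subsets cost ≥ 294. Minimum total cost: 259.

259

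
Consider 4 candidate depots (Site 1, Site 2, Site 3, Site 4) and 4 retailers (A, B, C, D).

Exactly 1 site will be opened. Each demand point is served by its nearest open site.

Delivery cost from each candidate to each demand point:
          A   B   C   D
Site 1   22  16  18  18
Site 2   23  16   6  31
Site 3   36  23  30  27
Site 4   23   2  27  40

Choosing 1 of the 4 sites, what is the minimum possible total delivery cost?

74

Open {Site 1}.
  A→Site 1 22, B→Site 1 16, C→Site 1 18, D→Site 1 18  ⇒ total 74.
Compare {Site 2}: total 76.
Compare {Site 4}: total 92.
No size-1 selection does better; minimum is 74.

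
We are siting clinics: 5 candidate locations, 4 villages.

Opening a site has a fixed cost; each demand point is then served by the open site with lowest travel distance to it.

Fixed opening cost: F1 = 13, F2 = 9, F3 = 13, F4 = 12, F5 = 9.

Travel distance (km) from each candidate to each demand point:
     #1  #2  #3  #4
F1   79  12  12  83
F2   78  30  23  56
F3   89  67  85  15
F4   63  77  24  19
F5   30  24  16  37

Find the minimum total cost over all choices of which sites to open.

Open {F1, F3, F5}: assign each demand point to its cheapest open site.
  #1→F5 30, #2→F1 12, #3→F1 12, #4→F3 15
  travel distance 69, fixed 35 → total 104.
Compare {F3, F5}: travel distance 85 + fixed 22 = 107.
Compare {F1, F4, F5}: travel distance 73 + fixed 34 = 107.
Compare {F4, F5}: travel distance 89 + fixed 21 = 110.
All other subsets cost ≥ 107. Minimum total cost: 104.

104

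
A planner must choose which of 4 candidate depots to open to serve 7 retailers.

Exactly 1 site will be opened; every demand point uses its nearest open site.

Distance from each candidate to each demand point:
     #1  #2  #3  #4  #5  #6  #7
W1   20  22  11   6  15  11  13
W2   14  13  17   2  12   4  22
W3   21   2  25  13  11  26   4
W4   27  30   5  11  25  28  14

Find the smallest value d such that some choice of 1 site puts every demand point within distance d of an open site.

22

Open {W1}.
  Farthest demand point is #2 at distance 22 (to W1); all others are ≤ 22.
With {W2} the worst case is 22.
With {W3} the worst case is 26.
No size-1 selection achieves below 22.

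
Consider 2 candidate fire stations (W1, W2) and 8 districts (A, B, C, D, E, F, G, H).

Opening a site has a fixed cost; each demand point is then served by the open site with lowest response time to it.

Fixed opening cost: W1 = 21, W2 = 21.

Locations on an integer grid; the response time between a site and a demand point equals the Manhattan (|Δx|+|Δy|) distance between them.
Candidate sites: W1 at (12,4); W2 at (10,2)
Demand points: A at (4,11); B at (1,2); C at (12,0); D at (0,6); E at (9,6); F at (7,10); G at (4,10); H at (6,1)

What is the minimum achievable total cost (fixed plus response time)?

98

Open {W2}: assign each demand point to its cheapest open site.
  A→W2 15, B→W2 9, C→W2 4, D→W2 14, E→W2 5, F→W2 11, G→W2 14, H→W2 5
  response time 77, fixed 21 → total 98.
Compare {W1}: response time 85 + fixed 21 = 106.
Compare {W1, W2}: response time 77 + fixed 42 = 119.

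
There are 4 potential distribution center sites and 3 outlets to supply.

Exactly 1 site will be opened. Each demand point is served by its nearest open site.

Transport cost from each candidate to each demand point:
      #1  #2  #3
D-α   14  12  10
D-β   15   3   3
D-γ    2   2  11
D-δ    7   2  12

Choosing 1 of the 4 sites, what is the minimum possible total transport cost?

15

Open {D-γ}.
  #1→D-γ 2, #2→D-γ 2, #3→D-γ 11  ⇒ total 15.
Compare {D-β}: total 21.
Compare {D-δ}: total 21.
No size-1 selection does better; minimum is 15.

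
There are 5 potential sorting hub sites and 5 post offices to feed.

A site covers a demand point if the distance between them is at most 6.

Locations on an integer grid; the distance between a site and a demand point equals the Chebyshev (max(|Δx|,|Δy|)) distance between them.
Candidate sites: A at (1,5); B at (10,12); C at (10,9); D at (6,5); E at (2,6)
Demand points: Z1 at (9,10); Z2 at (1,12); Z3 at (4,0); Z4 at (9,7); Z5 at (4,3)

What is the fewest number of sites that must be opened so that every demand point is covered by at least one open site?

2

Coverage sets (demand points within 6 of each site):
  A: {Z3, Z5}
  B: {Z1, Z4}
  C: {Z1, Z4, Z5}
  D: {Z1, Z3, Z4, Z5}
  E: {Z2, Z3, Z5}
No single site covers all 5 demand points.
But {B, E} covers everything, so the minimum is 2.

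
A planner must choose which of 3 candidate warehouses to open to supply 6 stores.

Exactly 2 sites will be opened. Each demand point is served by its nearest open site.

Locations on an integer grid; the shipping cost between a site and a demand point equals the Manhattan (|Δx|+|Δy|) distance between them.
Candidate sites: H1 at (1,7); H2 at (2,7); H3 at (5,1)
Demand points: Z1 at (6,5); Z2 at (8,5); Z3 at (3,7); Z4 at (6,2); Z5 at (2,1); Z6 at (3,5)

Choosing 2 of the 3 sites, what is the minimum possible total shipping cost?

21

Open {H2, H3}.
  Z1→H3 5, Z2→H3 7, Z3→H2 1, Z4→H3 2, Z5→H3 3, Z6→H2 3  ⇒ total 21.
Compare {H1, H3}: total 23.
Compare {H1, H2}: total 33.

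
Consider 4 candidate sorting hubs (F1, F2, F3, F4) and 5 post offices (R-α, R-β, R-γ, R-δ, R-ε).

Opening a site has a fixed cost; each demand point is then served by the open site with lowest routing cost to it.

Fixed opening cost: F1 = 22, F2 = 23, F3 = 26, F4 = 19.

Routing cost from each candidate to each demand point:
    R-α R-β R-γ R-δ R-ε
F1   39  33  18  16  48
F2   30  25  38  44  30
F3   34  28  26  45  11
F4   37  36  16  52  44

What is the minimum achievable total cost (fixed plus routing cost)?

155

Open {F1, F3}: assign each demand point to its cheapest open site.
  R-α→F3 34, R-β→F3 28, R-γ→F1 18, R-δ→F1 16, R-ε→F3 11
  routing cost 107, fixed 48 → total 155.
Compare {F1, F2}: routing cost 119 + fixed 45 = 164.
Compare {F3}: routing cost 144 + fixed 26 = 170.
Compare {F1, F2, F3}: routing cost 100 + fixed 71 = 171.
All other subsets cost ≥ 164. Minimum total cost: 155.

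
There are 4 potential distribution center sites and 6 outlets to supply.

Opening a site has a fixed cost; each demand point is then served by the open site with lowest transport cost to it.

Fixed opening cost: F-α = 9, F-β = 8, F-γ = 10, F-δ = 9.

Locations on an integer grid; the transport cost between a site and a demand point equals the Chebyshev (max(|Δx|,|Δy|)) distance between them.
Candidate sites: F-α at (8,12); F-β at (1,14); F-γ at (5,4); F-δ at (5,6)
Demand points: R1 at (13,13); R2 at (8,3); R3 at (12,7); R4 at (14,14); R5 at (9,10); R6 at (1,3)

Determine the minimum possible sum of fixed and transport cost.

43

Open {F-α, F-δ}: assign each demand point to its cheapest open site.
  R1→F-α 5, R2→F-δ 3, R3→F-α 5, R4→F-α 6, R5→F-α 2, R6→F-δ 4
  transport cost 25, fixed 18 → total 43.
Compare {F-δ}: transport cost 35 + fixed 9 = 44.
Compare {F-α, F-γ}: transport cost 25 + fixed 19 = 44.
Compare {F-α}: transport cost 36 + fixed 9 = 45.
All other subsets cost ≥ 44. Minimum total cost: 43.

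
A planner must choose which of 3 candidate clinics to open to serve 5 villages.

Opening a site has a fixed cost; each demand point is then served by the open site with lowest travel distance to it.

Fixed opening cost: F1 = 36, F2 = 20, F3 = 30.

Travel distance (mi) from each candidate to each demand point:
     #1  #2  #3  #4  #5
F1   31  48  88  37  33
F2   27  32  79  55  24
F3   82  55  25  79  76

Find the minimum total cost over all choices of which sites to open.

213

Open {F2, F3}: assign each demand point to its cheapest open site.
  #1→F2 27, #2→F2 32, #3→F3 25, #4→F2 55, #5→F2 24
  travel distance 163, fixed 50 → total 213.
Compare {F1, F2, F3}: travel distance 145 + fixed 86 = 231.
Compare {F2}: travel distance 217 + fixed 20 = 237.
Compare {F1, F3}: travel distance 174 + fixed 66 = 240.
All other subsets cost ≥ 231. Minimum total cost: 213.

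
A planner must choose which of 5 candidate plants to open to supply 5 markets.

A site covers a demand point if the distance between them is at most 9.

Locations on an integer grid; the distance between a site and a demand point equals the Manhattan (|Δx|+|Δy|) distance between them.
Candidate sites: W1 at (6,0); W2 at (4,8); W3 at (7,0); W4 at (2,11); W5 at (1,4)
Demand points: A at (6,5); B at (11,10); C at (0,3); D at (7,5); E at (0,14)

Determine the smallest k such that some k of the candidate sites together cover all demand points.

Coverage sets (demand points within 9 of each site):
  W1: {A, C, D}
  W2: {A, B, C, D}
  W3: {A, D}
  W4: {E}
  W5: {A, C, D}
No single site covers all 5 demand points.
But {W2, W4} covers everything, so the minimum is 2.

2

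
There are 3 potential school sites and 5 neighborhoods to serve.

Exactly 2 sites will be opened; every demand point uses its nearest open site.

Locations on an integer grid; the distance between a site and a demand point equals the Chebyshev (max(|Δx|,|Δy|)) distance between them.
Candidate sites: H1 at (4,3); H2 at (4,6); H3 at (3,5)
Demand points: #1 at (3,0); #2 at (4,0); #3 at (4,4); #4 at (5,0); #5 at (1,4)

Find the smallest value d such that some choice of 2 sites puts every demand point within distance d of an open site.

3

Open {H1, H2}.
  Farthest demand point is #1 at distance 3 (to H1); all others are ≤ 3.
With {H1, H3} the worst case is 3.
With {H2, H3} the worst case is 5.
No size-2 selection achieves below 3.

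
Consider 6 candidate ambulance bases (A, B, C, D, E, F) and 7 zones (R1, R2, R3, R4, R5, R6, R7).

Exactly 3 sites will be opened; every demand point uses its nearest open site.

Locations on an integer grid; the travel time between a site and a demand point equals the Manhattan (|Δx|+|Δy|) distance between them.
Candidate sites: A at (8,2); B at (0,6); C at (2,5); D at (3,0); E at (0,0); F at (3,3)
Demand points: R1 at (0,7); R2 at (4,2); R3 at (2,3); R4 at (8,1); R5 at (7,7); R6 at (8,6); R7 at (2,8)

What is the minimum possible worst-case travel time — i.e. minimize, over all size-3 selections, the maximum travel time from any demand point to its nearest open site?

Open {A, B, C}.
  Farthest demand point is R5 at travel time 6 (to A); all others are ≤ 6.
With {A, B, D} the worst case is 6.
With {A, B, E} the worst case is 6.
No size-3 selection achieves below 6.

6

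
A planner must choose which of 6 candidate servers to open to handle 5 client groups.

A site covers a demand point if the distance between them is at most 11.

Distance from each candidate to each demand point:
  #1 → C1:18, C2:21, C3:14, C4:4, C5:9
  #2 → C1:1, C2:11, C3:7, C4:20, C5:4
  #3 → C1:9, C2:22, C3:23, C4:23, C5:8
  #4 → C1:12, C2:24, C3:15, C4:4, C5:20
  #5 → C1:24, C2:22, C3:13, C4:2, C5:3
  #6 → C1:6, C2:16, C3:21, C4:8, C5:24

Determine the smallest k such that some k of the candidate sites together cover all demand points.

2

Coverage sets (demand points within 11 of each site):
  #1: {C4, C5}
  #2: {C1, C2, C3, C5}
  #3: {C1, C5}
  #4: {C4}
  #5: {C4, C5}
  #6: {C1, C4}
No single site covers all 5 demand points.
But {#1, #2} covers everything, so the minimum is 2.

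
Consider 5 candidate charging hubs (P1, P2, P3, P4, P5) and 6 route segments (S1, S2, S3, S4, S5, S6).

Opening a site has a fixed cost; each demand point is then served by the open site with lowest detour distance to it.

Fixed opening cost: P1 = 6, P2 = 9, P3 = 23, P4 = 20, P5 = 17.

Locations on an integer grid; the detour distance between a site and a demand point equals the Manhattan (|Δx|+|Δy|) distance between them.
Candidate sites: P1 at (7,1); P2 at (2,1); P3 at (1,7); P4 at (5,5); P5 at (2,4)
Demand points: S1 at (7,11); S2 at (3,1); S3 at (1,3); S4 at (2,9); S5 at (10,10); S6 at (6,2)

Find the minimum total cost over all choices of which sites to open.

Open {P1, P2}: assign each demand point to its cheapest open site.
  S1→P1 10, S2→P2 1, S3→P2 3, S4→P2 8, S5→P1 12, S6→P1 2
  detour distance 36, fixed 15 → total 51.
Compare {P1}: detour distance 49 + fixed 6 = 55.
Compare {P2}: detour distance 49 + fixed 9 = 58.
Compare {P1, P5}: detour distance 35 + fixed 23 = 58.
All other subsets cost ≥ 55. Minimum total cost: 51.

51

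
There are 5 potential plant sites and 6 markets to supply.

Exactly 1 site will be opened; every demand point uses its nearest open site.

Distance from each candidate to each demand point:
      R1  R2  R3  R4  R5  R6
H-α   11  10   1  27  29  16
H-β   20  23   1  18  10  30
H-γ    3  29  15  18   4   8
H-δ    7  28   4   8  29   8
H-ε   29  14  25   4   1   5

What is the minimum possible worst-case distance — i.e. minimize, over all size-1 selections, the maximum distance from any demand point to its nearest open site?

Open {H-α}.
  Farthest demand point is R5 at distance 29 (to H-α); all others are ≤ 29.
With {H-γ} the worst case is 29.
With {H-δ} the worst case is 29.
No size-1 selection achieves below 29.

29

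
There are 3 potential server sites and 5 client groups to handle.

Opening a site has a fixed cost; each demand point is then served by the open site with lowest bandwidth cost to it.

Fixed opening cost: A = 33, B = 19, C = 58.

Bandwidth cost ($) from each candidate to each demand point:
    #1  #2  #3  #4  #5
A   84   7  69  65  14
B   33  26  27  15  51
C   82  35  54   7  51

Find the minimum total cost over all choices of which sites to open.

148

Open {A, B}: assign each demand point to its cheapest open site.
  #1→B 33, #2→A 7, #3→B 27, #4→B 15, #5→A 14
  bandwidth cost 96, fixed 52 → total 148.
Compare {B}: bandwidth cost 152 + fixed 19 = 171.
Compare {A, B, C}: bandwidth cost 88 + fixed 110 = 198.
Compare {B, C}: bandwidth cost 144 + fixed 77 = 221.
All other subsets cost ≥ 171. Minimum total cost: 148.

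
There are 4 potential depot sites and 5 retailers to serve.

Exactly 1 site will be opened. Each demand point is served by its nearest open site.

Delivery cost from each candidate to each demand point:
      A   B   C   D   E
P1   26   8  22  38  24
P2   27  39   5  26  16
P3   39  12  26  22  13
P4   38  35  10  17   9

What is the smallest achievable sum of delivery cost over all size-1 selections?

109

Open {P4}.
  A→P4 38, B→P4 35, C→P4 10, D→P4 17, E→P4 9  ⇒ total 109.
Compare {P3}: total 112.
Compare {P2}: total 113.
No size-1 selection does better; minimum is 109.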